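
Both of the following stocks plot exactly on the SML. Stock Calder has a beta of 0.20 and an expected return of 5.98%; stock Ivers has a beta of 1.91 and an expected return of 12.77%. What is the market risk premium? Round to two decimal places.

3.97%

Both satisfy E(R) = R_f + β·MRP, so the slope of the SML is
MRP = (12.77% − 5.98%) / (1.91 − 0.20) = 6.79% / 1.71 = 3.9708%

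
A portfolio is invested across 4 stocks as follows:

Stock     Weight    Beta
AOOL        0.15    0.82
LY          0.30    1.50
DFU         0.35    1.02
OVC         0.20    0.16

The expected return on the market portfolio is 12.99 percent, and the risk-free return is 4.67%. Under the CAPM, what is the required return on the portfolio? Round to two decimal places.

β_P = Σ w_i β_i = 0.15×0.82 + 0.30×1.50 + 0.35×1.02 + 0.20×0.16 = 0.9620
MRP = 12.99% − 4.67% = 8.32%
E(R_P) = R_f + β_P × MRP = 4.67% + 0.9620 × 8.32% = 12.67%

12.67%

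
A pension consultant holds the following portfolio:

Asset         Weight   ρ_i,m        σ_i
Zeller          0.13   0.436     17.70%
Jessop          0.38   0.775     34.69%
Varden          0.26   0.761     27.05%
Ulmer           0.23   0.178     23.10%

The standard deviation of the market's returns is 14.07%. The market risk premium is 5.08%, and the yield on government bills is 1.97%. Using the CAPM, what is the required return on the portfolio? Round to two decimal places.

β_Zeller = 0.436 × 17.70% / 14.07% = 0.5485
β_Jessop = 0.775 × 34.69% / 14.07% = 1.9108
β_Varden = 0.761 × 27.05% / 14.07% = 1.4630
β_Ulmer = 0.178 × 23.10% / 14.07% = 0.2922
β_P = Σ w_i β_i = 0.13×0.5485 + 0.38×1.9108 + 0.26×1.4630 + 0.23×0.2922 = 1.2450
E(R_P) = R_f + β_P × MRP = 1.97% + 1.2450 × 5.08% = 8.29%

8.29%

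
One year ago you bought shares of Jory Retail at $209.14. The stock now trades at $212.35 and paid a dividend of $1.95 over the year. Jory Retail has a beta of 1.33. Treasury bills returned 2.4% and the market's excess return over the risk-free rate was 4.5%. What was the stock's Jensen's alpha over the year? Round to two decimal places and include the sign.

Realised HPR = (P1 + D1 − P0) / P0 = (212.35 + 1.95 − 209.14) / 209.14 = 5.16 / 209.14 = 2.4672%
CAPM required = R_f + β·MRP = 2.4% + 1.33 × 4.5% = 8.3850%
α = realised − required = 2.4672% − 8.3850% = -5.92%

-5.92%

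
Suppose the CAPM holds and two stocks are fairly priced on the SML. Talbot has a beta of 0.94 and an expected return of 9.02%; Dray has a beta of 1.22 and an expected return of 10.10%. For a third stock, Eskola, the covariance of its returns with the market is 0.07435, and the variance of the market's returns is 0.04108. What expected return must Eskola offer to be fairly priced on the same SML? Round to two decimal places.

MRP = (10.10% − 9.02%) / (1.22 − 0.94) = 3.8571%
R_f = 9.02% − 0.94 × 3.8571% = 5.3943%
β_Eskola = Cov / Var(R_m) = 0.07435 / 0.04108 = 1.8099
E(R_Eskola) = R_f + β × MRP = 5.3943% + 1.8099 × 3.8571% = 12.38%

12.38%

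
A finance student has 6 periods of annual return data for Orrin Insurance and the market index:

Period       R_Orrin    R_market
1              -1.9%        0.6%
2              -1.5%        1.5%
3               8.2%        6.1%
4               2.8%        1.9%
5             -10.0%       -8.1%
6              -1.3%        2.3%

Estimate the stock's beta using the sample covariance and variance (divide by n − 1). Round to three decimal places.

1.192

Mean R_i = (-1.9 − 1.5 + 8.2 + 2.8 − 10.0 − 1.3) / 6 = -0.6167%
Mean R_m = (0.6 + 1.5 + 6.1 + 1.9 − 8.1 + 2.3) / 6 = 0.7167%
Σ(R_i − R̄_i)(R_m − R̄_m) = 132.6117  ⇒  Cov = 132.6117 / 5 = 26.5223
Σ(R_m − R̄_m)² = 111.2483  ⇒  Var(R_m) = 111.2483 / 5 = 22.2497
β = Cov / Var(R_m) = 26.5223 / 22.2497 = 1.1920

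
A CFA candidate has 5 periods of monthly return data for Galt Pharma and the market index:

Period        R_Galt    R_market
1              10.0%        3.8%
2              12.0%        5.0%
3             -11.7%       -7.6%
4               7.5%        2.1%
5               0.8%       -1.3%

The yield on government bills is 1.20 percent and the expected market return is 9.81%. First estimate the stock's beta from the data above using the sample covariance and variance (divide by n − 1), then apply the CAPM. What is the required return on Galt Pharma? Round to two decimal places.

Mean R_i = (10.0 + 12.0 − 11.7 + 7.5 + 0.8) / 5 = 3.7200%
Mean R_m = (3.8 + 5.0 − 7.6 + 2.1 − 1.3) / 5 = 0.4000%
Σ(R_i − R̄_i)(R_m − R̄_m) = 194.1900  ⇒  Cov = 194.1900 / 4 = 48.5475
Σ(R_m − R̄_m)² = 102.5000  ⇒  Var(R_m) = 102.5000 / 4 = 25.6250
β = Cov / Var(R_m) = 48.5475 / 25.6250 = 1.8945
MRP = 9.81% − 1.20% = 8.61%
E(R) = R_f + β × MRP = 1.20% + 1.8945 × 8.61% = 17.51%

17.51%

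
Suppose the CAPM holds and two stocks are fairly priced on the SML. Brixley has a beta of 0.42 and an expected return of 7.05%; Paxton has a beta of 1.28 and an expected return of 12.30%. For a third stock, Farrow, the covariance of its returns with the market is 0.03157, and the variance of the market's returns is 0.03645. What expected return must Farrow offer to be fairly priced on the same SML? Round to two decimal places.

MRP = (12.30% − 7.05%) / (1.28 − 0.42) = 6.1047%
R_f = 7.05% − 0.42 × 6.1047% = 4.4860%
β_Farrow = Cov / Var(R_m) = 0.03157 / 0.03645 = 0.8661
E(R_Farrow) = R_f + β × MRP = 4.4860% + 0.8661 × 6.1047% = 9.77%

9.77%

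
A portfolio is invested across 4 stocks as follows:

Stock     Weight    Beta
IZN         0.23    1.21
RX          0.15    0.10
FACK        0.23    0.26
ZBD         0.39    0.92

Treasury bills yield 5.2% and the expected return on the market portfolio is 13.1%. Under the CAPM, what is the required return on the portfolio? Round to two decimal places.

β_P = Σ w_i β_i = 0.23×1.21 + 0.15×0.10 + 0.23×0.26 + 0.39×0.92 = 0.7119
MRP = 13.1% − 5.2% = 7.90%
E(R_P) = R_f + β_P × MRP = 5.2% + 0.7119 × 7.9% = 10.82%

10.82%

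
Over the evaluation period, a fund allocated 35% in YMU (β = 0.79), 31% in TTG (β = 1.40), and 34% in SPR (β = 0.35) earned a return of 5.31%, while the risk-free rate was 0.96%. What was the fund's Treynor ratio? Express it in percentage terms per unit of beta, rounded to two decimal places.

β_P = 0.35×0.79 + 0.31×1.40 + 0.34×0.35 = 0.8295
Treynor = (R_P − R_f) / β_P = (5.31% − 0.96%) / 0.8295 = 4.35% / 0.8295 = 5.24%

5.24%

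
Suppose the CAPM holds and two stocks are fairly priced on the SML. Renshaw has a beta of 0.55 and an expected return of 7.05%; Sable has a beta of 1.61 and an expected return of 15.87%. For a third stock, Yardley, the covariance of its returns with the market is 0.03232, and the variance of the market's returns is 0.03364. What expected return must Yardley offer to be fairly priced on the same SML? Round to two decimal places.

MRP = (15.87% − 7.05%) / (1.61 − 0.55) = 8.3208%
R_f = 7.05% − 0.55 × 8.3208% = 2.4736%
β_Yardley = Cov / Var(R_m) = 0.03232 / 0.03364 = 0.9608
E(R_Yardley) = R_f + β × MRP = 2.4736% + 0.9608 × 8.3208% = 10.47%

10.47%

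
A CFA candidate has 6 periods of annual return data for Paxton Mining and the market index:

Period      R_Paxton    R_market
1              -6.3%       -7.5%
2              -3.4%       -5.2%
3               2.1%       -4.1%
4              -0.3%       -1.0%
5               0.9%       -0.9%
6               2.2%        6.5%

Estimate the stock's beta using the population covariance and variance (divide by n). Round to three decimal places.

0.506

Mean R_i = (-6.3 − 3.4 + 2.1 − 0.3 + 0.9 + 2.2) / 6 = -0.8000%
Mean R_m = (-7.5 − 5.2 − 4.1 − 1.0 − 0.9 + 6.5) / 6 = -2.0333%
Σ(R_i − R̄_i)(R_m − R̄_m) = 60.3500  ⇒  Cov = 60.3500 / 6 = 10.0583
Σ(R_m − R̄_m)² = 119.3533  ⇒  Var(R_m) = 119.3533 / 6 = 19.8922
β = Cov / Var(R_m) = 10.0583 / 19.8922 = 0.5056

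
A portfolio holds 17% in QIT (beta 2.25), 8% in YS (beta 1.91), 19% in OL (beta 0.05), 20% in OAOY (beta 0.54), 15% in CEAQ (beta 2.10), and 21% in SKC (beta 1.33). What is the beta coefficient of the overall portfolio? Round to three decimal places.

β_P = Σ w_i β_i = 0.17×2.25 + 0.08×1.91 + 0.19×0.05 + 0.20×0.54 + 0.15×2.10 + 0.21×1.33 = 1.2471

1.247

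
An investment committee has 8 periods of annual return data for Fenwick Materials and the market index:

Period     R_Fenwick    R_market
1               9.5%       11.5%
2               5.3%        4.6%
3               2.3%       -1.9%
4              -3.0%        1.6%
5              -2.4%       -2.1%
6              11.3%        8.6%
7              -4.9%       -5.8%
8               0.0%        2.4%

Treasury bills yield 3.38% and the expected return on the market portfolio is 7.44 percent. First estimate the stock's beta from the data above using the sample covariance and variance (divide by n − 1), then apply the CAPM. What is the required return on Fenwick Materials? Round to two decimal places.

7.08%

Mean R_i = (9.5 + 5.3 + 2.3 − 3.0 − 2.4 + 11.3 − 4.9 + 0.0) / 8 = 2.2625%
Mean R_m = (11.5 + 4.6 − 1.9 + 1.6 − 2.1 + 8.6 − 5.8 + 2.4) / 8 = 2.3625%
Σ(R_i − R̄_i)(R_m − R̄_m) = 212.3388  ⇒  Cov = 212.3388 / 7 = 30.3341
Σ(R_m − R̄_m)² = 232.6988  ⇒  Var(R_m) = 232.6988 / 7 = 33.2427
β = Cov / Var(R_m) = 30.3341 / 33.2427 = 0.9125
MRP = 7.44% − 3.38% = 4.06%
E(R) = R_f + β × MRP = 3.38% + 0.9125 × 4.06% = 7.08%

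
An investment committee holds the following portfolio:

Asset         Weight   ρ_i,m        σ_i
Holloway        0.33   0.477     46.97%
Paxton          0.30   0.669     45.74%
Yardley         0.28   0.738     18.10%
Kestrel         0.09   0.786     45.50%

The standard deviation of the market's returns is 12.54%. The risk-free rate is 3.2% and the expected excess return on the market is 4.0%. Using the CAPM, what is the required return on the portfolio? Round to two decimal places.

10.71%

β_Holloway = 0.477 × 46.97% / 12.54% = 1.7867
β_Paxton = 0.669 × 45.74% / 12.54% = 2.4402
β_Yardley = 0.738 × 18.10% / 12.54% = 1.0652
β_Kestrel = 0.786 × 45.50% / 12.54% = 2.8519
β_P = Σ w_i β_i = 0.33×1.7867 + 0.30×2.4402 + 0.28×1.0652 + 0.09×2.8519 = 1.8766
E(R_P) = R_f + β_P × MRP = 3.2% + 1.8766 × 4.0% = 10.71%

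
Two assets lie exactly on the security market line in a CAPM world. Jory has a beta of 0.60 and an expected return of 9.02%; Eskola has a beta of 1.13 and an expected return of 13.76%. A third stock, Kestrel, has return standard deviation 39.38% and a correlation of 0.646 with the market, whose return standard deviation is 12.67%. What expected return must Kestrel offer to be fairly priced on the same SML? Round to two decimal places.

MRP = (13.76% − 9.02%) / (1.13 − 0.60) = 8.9434%
R_f = 9.02% − 0.60 × 8.9434% = 3.6540%
β_Kestrel = ρ·σ_i/σ_m = 0.646 × 39.38 / 12.67 = 2.0079
E(R_Kestrel) = R_f + β × MRP = 3.6540% + 2.0079 × 8.9434% = 21.61%

21.61%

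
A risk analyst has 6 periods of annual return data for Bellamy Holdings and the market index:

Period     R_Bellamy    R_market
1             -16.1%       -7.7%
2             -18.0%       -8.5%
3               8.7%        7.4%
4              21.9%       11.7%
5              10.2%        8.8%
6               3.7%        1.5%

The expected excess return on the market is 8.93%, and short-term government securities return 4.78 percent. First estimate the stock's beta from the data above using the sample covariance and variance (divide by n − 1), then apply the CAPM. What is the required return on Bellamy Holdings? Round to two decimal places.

Mean R_i = (-16.1 − 18.0 + 8.7 + 21.9 + 10.2 + 3.7) / 6 = 1.7333%
Mean R_m = (-7.7 − 8.5 + 7.4 + 11.7 + 8.8 + 1.5) / 6 = 2.2000%
Σ(R_i − R̄_i)(R_m − R̄_m) = 670.0100  ⇒  Cov = 670.0100 / 5 = 134.0020
Σ(R_m − R̄_m)² = 373.8400  ⇒  Var(R_m) = 373.8400 / 5 = 74.7680
β = Cov / Var(R_m) = 134.0020 / 74.7680 = 1.7922
E(R) = R_f + β × MRP = 4.78% + 1.7922 × 8.93% = 20.78%

20.78%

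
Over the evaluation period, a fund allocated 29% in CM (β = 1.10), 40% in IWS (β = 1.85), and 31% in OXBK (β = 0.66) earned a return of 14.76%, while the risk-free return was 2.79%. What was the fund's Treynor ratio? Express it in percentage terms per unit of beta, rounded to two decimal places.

β_P = 0.29×1.10 + 0.40×1.85 + 0.31×0.66 = 1.2636
Treynor = (R_P − R_f) / β_P = (14.76% − 2.79%) / 1.2636 = 11.97% / 1.2636 = 9.47%

9.47%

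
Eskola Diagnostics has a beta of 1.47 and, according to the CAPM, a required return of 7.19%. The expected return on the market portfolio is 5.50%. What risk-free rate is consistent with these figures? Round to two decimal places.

E(R) = R_f + β(E(R_m) − R_f) = R_f(1 − β) + β·E(R_m)
7.19% = R_f × (1 − 1.47) + 1.47 × 5.50%
7.19% = R_f × -0.47 + 8.0850%
R_f = (7.19% − 8.0850%) / -0.47 = 1.90%

1.90%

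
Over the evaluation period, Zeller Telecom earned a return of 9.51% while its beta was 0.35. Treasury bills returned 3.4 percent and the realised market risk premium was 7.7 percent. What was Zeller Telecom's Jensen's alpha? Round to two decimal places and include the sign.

CAPM benchmark = R_f + β(R_m − R_f) = 3.4% + 0.35 × 7.7% = 6.0950%
α = actual − benchmark = 9.51% − 6.0950% = +3.42%

+3.42%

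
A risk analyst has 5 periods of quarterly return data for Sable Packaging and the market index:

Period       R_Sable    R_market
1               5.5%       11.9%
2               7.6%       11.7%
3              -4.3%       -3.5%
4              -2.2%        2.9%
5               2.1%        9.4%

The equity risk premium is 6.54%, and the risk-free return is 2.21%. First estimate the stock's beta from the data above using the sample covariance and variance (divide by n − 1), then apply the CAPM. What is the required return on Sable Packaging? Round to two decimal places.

6.87%

Mean R_i = (5.5 + 7.6 − 4.3 − 2.2 + 2.1) / 5 = 1.7400%
Mean R_m = (11.9 + 11.7 − 3.5 + 2.9 + 9.4) / 5 = 6.4800%
Σ(R_i − R̄_i)(R_m − R̄_m) = 126.4040  ⇒  Cov = 126.4040 / 4 = 31.6010
Σ(R_m − R̄_m)² = 177.5680  ⇒  Var(R_m) = 177.5680 / 4 = 44.3920
β = Cov / Var(R_m) = 31.6010 / 44.3920 = 0.7119
E(R) = R_f + β × MRP = 2.21% + 0.7119 × 6.54% = 6.87%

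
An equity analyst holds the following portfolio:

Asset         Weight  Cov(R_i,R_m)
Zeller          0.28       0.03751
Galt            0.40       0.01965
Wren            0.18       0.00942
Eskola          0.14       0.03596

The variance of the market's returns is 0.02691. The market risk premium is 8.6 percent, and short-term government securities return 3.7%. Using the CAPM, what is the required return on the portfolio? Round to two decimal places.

β_Zeller = 0.03751 / 0.02691 = 1.3939
β_Galt = 0.01965 / 0.02691 = 0.7302
β_Wren = 0.00942 / 0.02691 = 0.3501
β_Eskola = 0.03596 / 0.02691 = 1.3363
β_P = Σ w_i β_i = 0.28×1.3939 + 0.40×0.7302 + 0.18×0.3501 + 0.14×1.3363 = 0.9325
E(R_P) = R_f + β_P × MRP = 3.7% + 0.9325 × 8.6% = 11.72%

11.72%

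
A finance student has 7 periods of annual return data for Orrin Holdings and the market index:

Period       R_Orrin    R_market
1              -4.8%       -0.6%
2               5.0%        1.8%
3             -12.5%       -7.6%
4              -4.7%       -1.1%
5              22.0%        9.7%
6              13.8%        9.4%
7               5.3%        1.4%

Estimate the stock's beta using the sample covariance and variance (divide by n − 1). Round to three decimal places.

1.875

Mean R_i = (-4.8 + 5.0 − 12.5 − 4.7 + 22.0 + 13.8 + 5.3) / 7 = 3.4429%
Mean R_m = (-0.6 + 1.8 − 7.6 − 1.1 + 9.7 + 9.4 + 1.4) / 7 = 1.8571%
Σ(R_i − R̄_i)(R_m − R̄_m) = 417.8329  ⇒  Cov = 417.8329 / 6 = 69.6388
Σ(R_m − R̄_m)² = 222.8371  ⇒  Var(R_m) = 222.8371 / 6 = 37.1395
β = Cov / Var(R_m) = 69.6388 / 37.1395 = 1.8751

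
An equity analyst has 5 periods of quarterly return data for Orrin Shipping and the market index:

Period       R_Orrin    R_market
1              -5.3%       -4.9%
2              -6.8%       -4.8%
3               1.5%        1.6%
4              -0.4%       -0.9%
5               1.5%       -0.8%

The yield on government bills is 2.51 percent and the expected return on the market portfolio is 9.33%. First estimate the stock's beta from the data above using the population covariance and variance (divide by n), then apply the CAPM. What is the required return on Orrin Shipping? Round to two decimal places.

Mean R_i = (-5.3 − 6.8 + 1.5 − 0.4 + 1.5) / 5 = -1.9000%
Mean R_m = (-4.9 − 4.8 + 1.6 − 0.9 − 0.8) / 5 = -1.9600%
Σ(R_i − R̄_i)(R_m − R̄_m) = 41.5500  ⇒  Cov = 41.5500 / 5 = 8.3100
Σ(R_m − R̄_m)² = 31.8520  ⇒  Var(R_m) = 31.8520 / 5 = 6.3704
β = Cov / Var(R_m) = 8.3100 / 6.3704 = 1.3045
MRP = 9.33% − 2.51% = 6.82%
E(R) = R_f + β × MRP = 2.51% + 1.3045 × 6.82% = 11.41%

11.41%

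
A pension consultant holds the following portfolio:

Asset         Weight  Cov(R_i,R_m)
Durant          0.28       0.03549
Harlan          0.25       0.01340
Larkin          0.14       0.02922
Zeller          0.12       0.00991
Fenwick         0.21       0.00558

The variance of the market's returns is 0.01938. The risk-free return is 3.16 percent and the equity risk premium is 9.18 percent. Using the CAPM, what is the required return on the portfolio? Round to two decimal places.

12.51%

β_Durant = 0.03549 / 0.01938 = 1.8313
β_Harlan = 0.01340 / 0.01938 = 0.6914
β_Larkin = 0.02922 / 0.01938 = 1.5077
β_Zeller = 0.00991 / 0.01938 = 0.5114
β_Fenwick = 0.00558 / 0.01938 = 0.2879
β_P = Σ w_i β_i = 0.28×1.8313 + 0.25×0.6914 + 0.14×1.5077 + 0.12×0.5114 + 0.21×0.2879 = 1.0185
E(R_P) = R_f + β_P × MRP = 3.16% + 1.0185 × 9.18% = 12.51%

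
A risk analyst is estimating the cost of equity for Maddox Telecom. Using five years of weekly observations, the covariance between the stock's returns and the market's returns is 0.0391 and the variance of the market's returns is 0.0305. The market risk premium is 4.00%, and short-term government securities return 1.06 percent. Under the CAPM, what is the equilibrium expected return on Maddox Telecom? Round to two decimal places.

6.19%

β = Cov(R_i, R_m) / Var(R_m) = 0.0391 / 0.0305 = 1.2820
E(R) = R_f + β × MRP = 1.06% + 1.2820 × 4.00% = 6.19%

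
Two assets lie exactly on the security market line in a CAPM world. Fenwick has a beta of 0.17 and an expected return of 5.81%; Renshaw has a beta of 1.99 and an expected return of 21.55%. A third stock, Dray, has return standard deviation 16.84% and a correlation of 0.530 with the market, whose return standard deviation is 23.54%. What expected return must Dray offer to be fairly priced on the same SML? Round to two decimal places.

7.62%

MRP = (21.55% − 5.81%) / (1.99 − 0.17) = 8.6484%
R_f = 5.81% − 0.17 × 8.6484% = 4.3398%
β_Dray = ρ·σ_i/σ_m = 0.530 × 16.84 / 23.54 = 0.3792
E(R_Dray) = R_f + β × MRP = 4.3398% + 0.3792 × 8.6484% = 7.62%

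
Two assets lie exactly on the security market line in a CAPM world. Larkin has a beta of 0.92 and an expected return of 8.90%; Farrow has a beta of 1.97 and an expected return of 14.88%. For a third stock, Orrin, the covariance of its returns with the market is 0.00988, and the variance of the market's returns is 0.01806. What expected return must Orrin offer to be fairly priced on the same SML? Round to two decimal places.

6.78%

MRP = (14.88% − 8.90%) / (1.97 − 0.92) = 5.6952%
R_f = 8.90% − 0.92 × 5.6952% = 3.6604%
β_Orrin = Cov / Var(R_m) = 0.00988 / 0.01806 = 0.5471
E(R_Orrin) = R_f + β × MRP = 3.6604% + 0.5471 × 5.6952% = 6.78%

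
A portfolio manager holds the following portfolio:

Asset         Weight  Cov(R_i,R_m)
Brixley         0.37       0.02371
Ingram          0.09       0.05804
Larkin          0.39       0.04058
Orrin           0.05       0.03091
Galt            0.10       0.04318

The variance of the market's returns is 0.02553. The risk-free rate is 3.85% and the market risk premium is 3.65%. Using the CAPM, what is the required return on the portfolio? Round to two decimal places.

8.95%

β_Brixley = 0.02371 / 0.02553 = 0.9287
β_Ingram = 0.05804 / 0.02553 = 2.2734
β_Larkin = 0.04058 / 0.02553 = 1.5895
β_Orrin = 0.03091 / 0.02553 = 1.2107
β_Galt = 0.04318 / 0.02553 = 1.6913
β_P = Σ w_i β_i = 0.37×0.9287 + 0.09×2.2734 + 0.39×1.5895 + 0.05×1.2107 + 0.10×1.6913 = 1.3978
E(R_P) = R_f + β_P × MRP = 3.85% + 1.3978 × 3.65% = 8.95%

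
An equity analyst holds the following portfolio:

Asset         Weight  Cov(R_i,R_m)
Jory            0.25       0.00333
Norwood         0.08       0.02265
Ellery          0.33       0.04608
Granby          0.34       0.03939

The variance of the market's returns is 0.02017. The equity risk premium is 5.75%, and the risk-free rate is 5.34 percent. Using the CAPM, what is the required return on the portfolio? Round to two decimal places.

14.25%

β_Jory = 0.00333 / 0.02017 = 0.1651
β_Norwood = 0.02265 / 0.02017 = 1.1230
β_Ellery = 0.04608 / 0.02017 = 2.2846
β_Granby = 0.03939 / 0.02017 = 1.9529
β_P = Σ w_i β_i = 0.25×0.1651 + 0.08×1.1230 + 0.33×2.2846 + 0.34×1.9529 = 1.5490
E(R_P) = R_f + β_P × MRP = 5.34% + 1.5490 × 5.75% = 14.25%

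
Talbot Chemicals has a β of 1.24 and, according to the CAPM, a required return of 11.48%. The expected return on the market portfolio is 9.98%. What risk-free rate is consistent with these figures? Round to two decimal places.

E(R) = R_f + β(E(R_m) − R_f) = R_f(1 − β) + β·E(R_m)
11.48% = R_f × (1 − 1.24) + 1.24 × 9.98%
11.48% = R_f × -0.24 + 12.3752%
R_f = (11.48% − 12.3752%) / -0.24 = 3.73%

3.73%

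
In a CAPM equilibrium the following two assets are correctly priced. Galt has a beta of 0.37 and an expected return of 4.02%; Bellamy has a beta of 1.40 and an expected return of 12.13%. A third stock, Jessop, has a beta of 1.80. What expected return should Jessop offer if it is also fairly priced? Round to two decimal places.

15.28%

MRP (SML slope) = (12.13% − 4.02%) / (1.40 − 0.37) = 8.11% / 1.03 = 7.8738%
R_f (intercept) = 4.02% − 0.37 × 7.8738% = 1.1067%
E(R_Jessop) = R_f + β × MRP = 1.1067% + 1.80 × 7.8738% = 15.28%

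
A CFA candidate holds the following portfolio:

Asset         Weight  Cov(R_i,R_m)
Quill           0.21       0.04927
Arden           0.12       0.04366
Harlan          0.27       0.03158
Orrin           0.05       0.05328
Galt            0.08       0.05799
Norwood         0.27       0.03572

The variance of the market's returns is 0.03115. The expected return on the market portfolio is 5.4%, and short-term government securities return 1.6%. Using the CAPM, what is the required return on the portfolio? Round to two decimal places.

β_Quill = 0.04927 / 0.03115 = 1.5817
β_Arden = 0.04366 / 0.03115 = 1.4016
β_Harlan = 0.03158 / 0.03115 = 1.0138
β_Orrin = 0.05328 / 0.03115 = 1.7104
β_Galt = 0.05799 / 0.03115 = 1.8616
β_Norwood = 0.03572 / 0.03115 = 1.1467
β_P = Σ w_i β_i = 0.21×1.5817 + 0.12×1.4016 + 0.27×1.0138 + 0.05×1.7104 + 0.08×1.8616 + 0.27×1.1467 = 1.3181
MRP = 5.4% − 1.6% = 3.80%
E(R_P) = R_f + β_P × MRP = 1.6% + 1.3181 × 3.8% = 6.61%

6.61%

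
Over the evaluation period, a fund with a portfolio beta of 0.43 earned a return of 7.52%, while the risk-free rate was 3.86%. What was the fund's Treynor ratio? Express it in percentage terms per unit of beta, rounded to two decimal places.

Treynor = (R_P − R_f) / β_P = (7.52% − 3.86%) / 0.4300 = 3.66% / 0.4300 = 8.51%

8.51%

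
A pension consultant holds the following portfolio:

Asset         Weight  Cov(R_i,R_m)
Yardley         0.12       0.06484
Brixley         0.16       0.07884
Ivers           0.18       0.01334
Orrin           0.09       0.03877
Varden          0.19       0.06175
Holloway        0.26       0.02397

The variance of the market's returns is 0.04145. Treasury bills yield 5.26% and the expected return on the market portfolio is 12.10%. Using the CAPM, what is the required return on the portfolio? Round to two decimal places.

β_Yardley = 0.06484 / 0.04145 = 1.5643
β_Brixley = 0.07884 / 0.04145 = 1.9021
β_Ivers = 0.01334 / 0.04145 = 0.3218
β_Orrin = 0.03877 / 0.04145 = 0.9353
β_Varden = 0.06175 / 0.04145 = 1.4897
β_Holloway = 0.02397 / 0.04145 = 0.5783
β_P = Σ w_i β_i = 0.12×1.5643 + 0.16×1.9021 + 0.18×0.3218 + 0.09×0.9353 + 0.19×1.4897 + 0.26×0.5783 = 1.0676
MRP = 12.10% − 5.26% = 6.84%
E(R_P) = R_f + β_P × MRP = 5.26% + 1.0676 × 6.84% = 12.56%

12.56%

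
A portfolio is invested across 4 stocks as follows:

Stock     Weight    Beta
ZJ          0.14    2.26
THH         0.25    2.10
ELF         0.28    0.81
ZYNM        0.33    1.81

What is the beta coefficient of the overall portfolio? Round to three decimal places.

1.666

β_P = Σ w_i β_i = 0.14×2.26 + 0.25×2.10 + 0.28×0.81 + 0.33×1.81 = 1.6655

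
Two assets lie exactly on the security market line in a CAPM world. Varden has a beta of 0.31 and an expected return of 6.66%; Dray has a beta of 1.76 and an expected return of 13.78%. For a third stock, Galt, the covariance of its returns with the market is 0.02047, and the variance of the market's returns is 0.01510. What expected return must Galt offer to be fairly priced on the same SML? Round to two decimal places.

11.79%

MRP = (13.78% − 6.66%) / (1.76 − 0.31) = 4.9103%
R_f = 6.66% − 0.31 × 4.9103% = 5.1378%
β_Galt = Cov / Var(R_m) = 0.02047 / 0.01510 = 1.3556
E(R_Galt) = R_f + β × MRP = 5.1378% + 1.3556 × 4.9103% = 11.79%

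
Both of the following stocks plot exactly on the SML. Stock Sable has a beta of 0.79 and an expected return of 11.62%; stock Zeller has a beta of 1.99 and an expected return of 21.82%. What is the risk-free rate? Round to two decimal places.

Both satisfy E(R) = R_f + β·MRP, so the slope of the SML is
MRP = (21.82% − 11.62%) / (1.99 − 0.79) = 10.20% / 1.20 = 8.5000%
R_f = E(R_Sable) − β_Sable·MRP = 11.62% − 0.79 × 8.5000% = 4.9050%

4.91%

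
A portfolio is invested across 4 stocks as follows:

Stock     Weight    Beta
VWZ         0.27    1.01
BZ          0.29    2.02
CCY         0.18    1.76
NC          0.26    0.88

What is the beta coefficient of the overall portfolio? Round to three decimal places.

β_P = Σ w_i β_i = 0.27×1.01 + 0.29×2.02 + 0.18×1.76 + 0.26×0.88 = 1.4041

1.404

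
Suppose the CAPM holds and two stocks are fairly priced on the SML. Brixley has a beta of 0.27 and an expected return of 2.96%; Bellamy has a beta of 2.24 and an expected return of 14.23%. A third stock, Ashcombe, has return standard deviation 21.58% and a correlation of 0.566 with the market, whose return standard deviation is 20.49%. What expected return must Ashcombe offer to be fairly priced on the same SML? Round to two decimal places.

4.83%

MRP = (14.23% − 2.96%) / (2.24 − 0.27) = 5.7208%
R_f = 2.96% − 0.27 × 5.7208% = 1.4154%
β_Ashcombe = ρ·σ_i/σ_m = 0.566 × 21.58 / 20.49 = 0.5961
E(R_Ashcombe) = R_f + β × MRP = 1.4154% + 0.5961 × 5.7208% = 4.83%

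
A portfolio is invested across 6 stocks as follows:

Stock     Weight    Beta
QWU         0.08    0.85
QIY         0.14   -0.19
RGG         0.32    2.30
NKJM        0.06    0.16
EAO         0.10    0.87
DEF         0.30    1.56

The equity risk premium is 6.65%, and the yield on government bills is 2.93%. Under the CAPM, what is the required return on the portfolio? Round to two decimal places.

11.85%

β_P = Σ w_i β_i = 0.08×0.85 + 0.14×-0.19 + 0.32×2.30 + 0.06×0.16 + 0.10×0.87 + 0.30×1.56 = 1.3420
E(R_P) = R_f + β_P × MRP = 2.93% + 1.3420 × 6.65% = 11.85%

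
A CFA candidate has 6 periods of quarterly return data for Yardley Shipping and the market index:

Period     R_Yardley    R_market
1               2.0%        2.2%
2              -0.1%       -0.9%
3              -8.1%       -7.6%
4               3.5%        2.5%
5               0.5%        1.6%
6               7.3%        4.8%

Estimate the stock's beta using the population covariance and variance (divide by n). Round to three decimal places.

1.152

Mean R_i = (2.0 − 0.1 − 8.1 + 3.5 + 0.5 + 7.3) / 6 = 0.8500%
Mean R_m = (2.2 − 0.9 − 7.6 + 2.5 + 1.6 + 4.8) / 6 = 0.4333%
Σ(R_i − R̄_i)(R_m − R̄_m) = 108.4300  ⇒  Cov = 108.4300 / 6 = 18.0717
Σ(R_m − R̄_m)² = 94.1333  ⇒  Var(R_m) = 94.1333 / 6 = 15.6889
β = Cov / Var(R_m) = 18.0717 / 15.6889 = 1.1519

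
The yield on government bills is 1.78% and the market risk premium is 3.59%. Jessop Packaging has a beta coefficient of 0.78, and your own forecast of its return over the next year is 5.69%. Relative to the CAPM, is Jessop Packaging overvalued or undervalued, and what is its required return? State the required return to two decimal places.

Required return = R_f + β·MRP = 1.78% + 0.78 × 3.59% = 4.58%
Forecast 5.69% > required 4.58% → the stock plots above the SML → undervalued.

Undervalued; required return 4.58%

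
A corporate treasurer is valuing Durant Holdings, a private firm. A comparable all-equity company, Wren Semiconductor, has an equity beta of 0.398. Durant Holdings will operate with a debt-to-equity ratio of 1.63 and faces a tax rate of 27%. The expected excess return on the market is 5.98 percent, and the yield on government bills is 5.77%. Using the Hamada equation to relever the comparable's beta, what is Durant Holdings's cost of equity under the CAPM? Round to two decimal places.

β_L = β_U × [1 + (1 − t)(D/E)] = 0.398 × [1 + (1 − 0.27) × 1.63]
    = 0.398 × [1 + 0.73 × 1.63] = 0.398 × 2.1899 = 0.8716
E(R) = R_f + β_L × MRP = 5.77% + 0.8716 × 5.98% = 10.98%

10.98%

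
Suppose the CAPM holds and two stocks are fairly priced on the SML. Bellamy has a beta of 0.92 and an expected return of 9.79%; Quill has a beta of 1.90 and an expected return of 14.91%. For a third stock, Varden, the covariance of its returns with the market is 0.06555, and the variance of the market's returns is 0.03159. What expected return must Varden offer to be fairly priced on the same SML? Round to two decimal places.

15.82%

MRP = (14.91% − 9.79%) / (1.90 − 0.92) = 5.2245%
R_f = 9.79% − 0.92 × 5.2245% = 4.9835%
β_Varden = Cov / Var(R_m) = 0.06555 / 0.03159 = 2.0750
E(R_Varden) = R_f + β × MRP = 4.9835% + 2.0750 × 5.2245% = 15.82%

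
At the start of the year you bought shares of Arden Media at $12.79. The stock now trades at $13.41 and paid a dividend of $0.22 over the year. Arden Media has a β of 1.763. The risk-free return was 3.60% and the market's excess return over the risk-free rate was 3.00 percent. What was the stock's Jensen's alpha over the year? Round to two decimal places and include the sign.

-2.32%

Realised HPR = (P1 + D1 − P0) / P0 = (13.41 + 0.22 − 12.79) / 12.79 = 0.84 / 12.79 = 6.5676%
CAPM required = R_f + β·MRP = 3.60% + 1.763 × 3.00% = 8.88900%
α = realised − required = 6.5676% − 8.88900% = -2.32%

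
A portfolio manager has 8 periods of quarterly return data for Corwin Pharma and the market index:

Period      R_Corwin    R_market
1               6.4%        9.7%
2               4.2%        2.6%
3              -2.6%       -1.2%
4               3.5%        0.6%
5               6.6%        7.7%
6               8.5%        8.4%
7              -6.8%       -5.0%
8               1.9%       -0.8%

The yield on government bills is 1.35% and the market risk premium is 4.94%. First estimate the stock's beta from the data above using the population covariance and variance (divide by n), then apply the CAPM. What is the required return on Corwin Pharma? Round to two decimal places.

Mean R_i = (6.4 + 4.2 − 2.6 + 3.5 + 6.6 + 8.5 − 6.8 + 1.9) / 8 = 2.7125%
Mean R_m = (9.7 + 2.6 − 1.2 + 0.6 + 7.7 + 8.4 − 5.0 − 0.8) / 8 = 2.7500%
Σ(R_i − R̄_i)(R_m − R̄_m) = 173.2450  ⇒  Cov = 173.2450 / 8 = 21.6556
Σ(R_m − R̄_m)² = 197.6400  ⇒  Var(R_m) = 197.6400 / 8 = 24.7050
β = Cov / Var(R_m) = 21.6556 / 24.7050 = 0.8766
E(R) = R_f + β × MRP = 1.35% + 0.8766 × 4.94% = 5.68%

5.68%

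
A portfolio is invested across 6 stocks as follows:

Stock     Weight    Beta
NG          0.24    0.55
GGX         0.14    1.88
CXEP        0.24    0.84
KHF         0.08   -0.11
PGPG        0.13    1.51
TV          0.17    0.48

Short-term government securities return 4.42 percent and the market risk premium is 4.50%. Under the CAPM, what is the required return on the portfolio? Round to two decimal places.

8.32%

β_P = Σ w_i β_i = 0.24×0.55 + 0.14×1.88 + 0.24×0.84 + 0.08×-0.11 + 0.13×1.51 + 0.17×0.48 = 0.8659
E(R_P) = R_f + β_P × MRP = 4.42% + 0.8659 × 4.50% = 8.32%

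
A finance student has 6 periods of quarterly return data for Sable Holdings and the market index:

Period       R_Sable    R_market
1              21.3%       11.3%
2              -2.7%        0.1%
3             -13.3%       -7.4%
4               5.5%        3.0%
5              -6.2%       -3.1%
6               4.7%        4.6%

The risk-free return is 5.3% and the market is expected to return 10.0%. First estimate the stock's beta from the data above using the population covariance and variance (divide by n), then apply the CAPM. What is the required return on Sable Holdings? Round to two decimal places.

Mean R_i = (21.3 − 2.7 − 13.3 + 5.5 − 6.2 + 4.7) / 6 = 1.5500%
Mean R_m = (11.3 + 0.1 − 7.4 + 3.0 − 3.1 + 4.6) / 6 = 1.4167%
Σ(R_i − R̄_i)(R_m − R̄_m) = 383.0050  ⇒  Cov = 383.0050 / 6 = 63.8342
Σ(R_m − R̄_m)² = 210.1883  ⇒  Var(R_m) = 210.1883 / 6 = 35.0314
β = Cov / Var(R_m) = 63.8342 / 35.0314 = 1.8222
MRP = 10.0% − 5.3% = 4.70%
E(R) = R_f + β × MRP = 5.3% + 1.8222 × 4.7% = 13.86%

13.86%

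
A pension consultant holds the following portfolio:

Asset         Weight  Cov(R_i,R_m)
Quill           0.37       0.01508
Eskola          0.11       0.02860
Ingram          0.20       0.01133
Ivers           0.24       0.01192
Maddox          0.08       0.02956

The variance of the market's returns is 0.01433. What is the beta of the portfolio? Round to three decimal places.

β_Quill = 0.01508 / 0.01433 = 1.0523
β_Eskola = 0.02860 / 0.01433 = 1.9958
β_Ingram = 0.01133 / 0.01433 = 0.7906
β_Ivers = 0.01192 / 0.01433 = 0.8318
β_Maddox = 0.02956 / 0.01433 = 2.0628
β_P = Σ w_i β_i = 0.37×1.0523 + 0.11×1.9958 + 0.20×0.7906 + 0.24×0.8318 + 0.08×2.0628 = 1.1317

1.132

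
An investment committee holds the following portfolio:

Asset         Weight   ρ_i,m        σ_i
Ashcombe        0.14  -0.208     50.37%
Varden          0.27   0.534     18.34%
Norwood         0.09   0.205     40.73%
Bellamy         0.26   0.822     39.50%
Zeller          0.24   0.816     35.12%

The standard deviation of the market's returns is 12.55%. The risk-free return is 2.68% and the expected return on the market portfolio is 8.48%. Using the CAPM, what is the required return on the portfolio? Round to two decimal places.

β_Ashcombe = -0.208 × 50.37% / 12.55% = -0.8348
β_Varden = 0.534 × 18.34% / 12.55% = 0.7804
β_Norwood = 0.205 × 40.73% / 12.55% = 0.6653
β_Bellamy = 0.822 × 39.50% / 12.55% = 2.5872
β_Zeller = 0.816 × 35.12% / 12.55% = 2.2835
β_P = Σ w_i β_i = 0.14×-0.8348 + 0.27×0.7804 + 0.09×0.6653 + 0.26×2.5872 + 0.24×2.2835 = 1.3744
MRP = 8.48% − 2.68% = 5.80%
E(R_P) = R_f + β_P × MRP = 2.68% + 1.3744 × 5.80% = 10.65%

10.65%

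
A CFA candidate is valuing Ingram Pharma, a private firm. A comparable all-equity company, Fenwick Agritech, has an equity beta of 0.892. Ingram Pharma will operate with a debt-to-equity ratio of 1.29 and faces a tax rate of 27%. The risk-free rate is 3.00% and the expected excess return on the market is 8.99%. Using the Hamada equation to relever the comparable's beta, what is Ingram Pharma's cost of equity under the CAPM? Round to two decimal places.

18.57%

β_L = β_U × [1 + (1 − t)(D/E)] = 0.892 × [1 + (1 − 0.27) × 1.29]
    = 0.892 × [1 + 0.73 × 1.29] = 0.892 × 1.9417 = 1.7320
E(R) = R_f + β_L × MRP = 3.00% + 1.7320 × 8.99% = 18.57%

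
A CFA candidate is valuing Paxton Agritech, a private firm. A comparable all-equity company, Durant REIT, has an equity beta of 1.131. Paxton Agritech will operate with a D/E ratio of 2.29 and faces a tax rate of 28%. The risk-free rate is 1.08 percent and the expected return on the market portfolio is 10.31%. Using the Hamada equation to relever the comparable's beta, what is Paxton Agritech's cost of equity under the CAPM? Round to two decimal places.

28.73%

β_L = β_U × [1 + (1 − t)(D/E)] = 1.131 × [1 + (1 − 0.28) × 2.29]
    = 1.131 × [1 + 0.72 × 2.29] = 1.131 × 2.6488 = 2.9958
MRP = 10.31% − 1.08% = 9.23%
E(R) = R_f + β_L × MRP = 1.08% + 2.9958 × 9.23% = 28.73%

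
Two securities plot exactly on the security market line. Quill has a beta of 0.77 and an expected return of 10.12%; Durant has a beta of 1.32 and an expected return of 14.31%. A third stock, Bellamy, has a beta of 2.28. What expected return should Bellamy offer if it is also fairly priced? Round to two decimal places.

21.62%

MRP (SML slope) = (14.31% − 10.12%) / (1.32 − 0.77) = 4.19% / 0.55 = 7.6182%
R_f (intercept) = 10.12% − 0.77 × 7.6182% = 4.2540%
E(R_Bellamy) = R_f + β × MRP = 4.2540% + 2.28 × 7.6182% = 21.62%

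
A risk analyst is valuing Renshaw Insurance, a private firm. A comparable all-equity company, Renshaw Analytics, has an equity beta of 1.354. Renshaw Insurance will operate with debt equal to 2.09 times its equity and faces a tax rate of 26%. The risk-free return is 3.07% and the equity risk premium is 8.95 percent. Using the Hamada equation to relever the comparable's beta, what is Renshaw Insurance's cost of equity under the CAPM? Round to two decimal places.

β_L = β_U × [1 + (1 − t)(D/E)] = 1.354 × [1 + (1 − 0.26) × 2.09]
    = 1.354 × [1 + 0.74 × 2.09] = 1.354 × 2.5466 = 3.4481
E(R) = R_f + β_L × MRP = 3.07% + 3.4481 × 8.95% = 33.93%

33.93%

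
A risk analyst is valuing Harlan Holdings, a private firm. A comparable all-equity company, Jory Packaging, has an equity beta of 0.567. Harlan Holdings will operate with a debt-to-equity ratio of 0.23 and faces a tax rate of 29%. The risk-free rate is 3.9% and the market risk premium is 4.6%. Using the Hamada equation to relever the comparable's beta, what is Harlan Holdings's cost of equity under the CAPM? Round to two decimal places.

β_L = β_U × [1 + (1 − t)(D/E)] = 0.567 × [1 + (1 − 0.29) × 0.23]
    = 0.567 × [1 + 0.71 × 0.23] = 0.567 × 1.1633 = 0.6596
E(R) = R_f + β_L × MRP = 3.9% + 0.6596 × 4.6% = 6.93%

6.93%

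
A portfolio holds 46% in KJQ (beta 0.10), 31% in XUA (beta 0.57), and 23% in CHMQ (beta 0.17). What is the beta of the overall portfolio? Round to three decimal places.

0.262

β_P = Σ w_i β_i = 0.46×0.10 + 0.31×0.57 + 0.23×0.17 = 0.2618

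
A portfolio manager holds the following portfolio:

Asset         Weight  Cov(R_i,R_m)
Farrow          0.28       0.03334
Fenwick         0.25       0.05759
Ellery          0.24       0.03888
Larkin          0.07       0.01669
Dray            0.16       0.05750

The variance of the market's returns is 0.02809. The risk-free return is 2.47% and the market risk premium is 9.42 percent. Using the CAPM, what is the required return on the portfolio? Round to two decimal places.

17.04%

β_Farrow = 0.03334 / 0.02809 = 1.1869
β_Fenwick = 0.05759 / 0.02809 = 2.0502
β_Ellery = 0.03888 / 0.02809 = 1.3841
β_Larkin = 0.01669 / 0.02809 = 0.5942
β_Dray = 0.05750 / 0.02809 = 2.0470
β_P = Σ w_i β_i = 0.28×1.1869 + 0.25×2.0502 + 0.24×1.3841 + 0.07×0.5942 + 0.16×2.0470 = 1.5462
E(R_P) = R_f + β_P × MRP = 2.47% + 1.5462 × 9.42% = 17.04%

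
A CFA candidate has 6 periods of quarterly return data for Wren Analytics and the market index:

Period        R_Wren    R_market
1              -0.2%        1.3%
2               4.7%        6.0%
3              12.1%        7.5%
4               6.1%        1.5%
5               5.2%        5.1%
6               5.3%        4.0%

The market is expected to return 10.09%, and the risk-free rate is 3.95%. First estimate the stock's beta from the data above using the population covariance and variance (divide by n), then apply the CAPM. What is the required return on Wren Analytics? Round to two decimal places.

Mean R_i = (-0.2 + 4.7 + 12.1 + 6.1 + 5.2 + 5.3) / 6 = 5.5333%
Mean R_m = (1.3 + 6.0 + 7.5 + 1.5 + 5.1 + 4.0) / 6 = 4.2333%
Σ(R_i − R̄_i)(R_m − R̄_m) = 35.0133  ⇒  Cov = 35.0133 / 6 = 5.8356
Σ(R_m − R̄_m)² = 30.6733  ⇒  Var(R_m) = 30.6733 / 6 = 5.1122
β = Cov / Var(R_m) = 5.8356 / 5.1122 = 1.1415
MRP = 10.09% − 3.95% = 6.14%
E(R) = R_f + β × MRP = 3.95% + 1.1415 × 6.14% = 10.96%

10.96%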